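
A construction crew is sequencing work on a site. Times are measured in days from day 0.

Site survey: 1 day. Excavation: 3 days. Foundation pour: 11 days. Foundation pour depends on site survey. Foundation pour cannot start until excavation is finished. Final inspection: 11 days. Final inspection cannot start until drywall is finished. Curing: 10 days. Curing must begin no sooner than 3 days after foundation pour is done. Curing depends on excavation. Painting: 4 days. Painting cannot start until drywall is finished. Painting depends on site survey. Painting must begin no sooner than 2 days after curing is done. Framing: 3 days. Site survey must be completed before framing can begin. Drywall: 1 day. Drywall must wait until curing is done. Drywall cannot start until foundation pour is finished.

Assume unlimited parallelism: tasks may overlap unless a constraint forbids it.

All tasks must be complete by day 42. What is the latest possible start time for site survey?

Nothing follows painting; the deadline of day 42 is its only limit. It must start by 42 − 4 = day 38.
Final inspection has no dependents, so it just needs to finish by day 42. Starting by 42 − 11 = day 31 achieves that.
For drywall: painting (must start by day 38); final inspection (must start by day 31). The most restrictive is day 31; with a 1-day duration, drywall must start by day 30.
Curing has several dependents: drywall (must start by day 30); painting (must start by day 38, minus 2-day gap → day 36). The earliest of those limits is day 30, so curing must start by 30 − 10 = day 20.
Foundation pour has several dependents: curing (must start by day 20, minus 3-day gap → day 17); drywall (must start by day 30). The earliest of those limits is day 17, so foundation pour must start by 17 − 11 = day 6.
Nothing follows framing; the deadline of day 42 is its only limit. It must start by 42 − 3 = day 39.
Site survey must finish in time for foundation pour (must start by day 6); framing (must start by day 39); painting (must start by day 38). The tightest is day 6, so site survey must start by 6 − 1 = day 5.

5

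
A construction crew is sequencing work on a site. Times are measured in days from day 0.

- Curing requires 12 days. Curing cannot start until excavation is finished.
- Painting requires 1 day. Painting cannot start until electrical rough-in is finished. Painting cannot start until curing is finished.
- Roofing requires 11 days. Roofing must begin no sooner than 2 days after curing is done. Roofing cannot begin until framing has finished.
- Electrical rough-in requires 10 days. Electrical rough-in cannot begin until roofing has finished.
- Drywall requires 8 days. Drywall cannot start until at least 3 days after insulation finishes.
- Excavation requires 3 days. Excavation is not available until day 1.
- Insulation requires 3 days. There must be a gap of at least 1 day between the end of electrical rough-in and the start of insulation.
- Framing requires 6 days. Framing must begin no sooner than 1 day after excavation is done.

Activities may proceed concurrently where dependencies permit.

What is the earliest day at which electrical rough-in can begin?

29

Excavation waits on its own release at day 1, so it starts at day 1 and finishes at 1 + 3 = day 4.
After excavation (finishes day 4, plus 1-day gap → day 5), framing can start at day 5 and finishes at day 11.
Curing waits on excavation (finishes day 4), so it starts at day 4 and finishes at 4 + 12 = day 16.
Roofing has to wait for curing (finishes day 16, plus 2-day gap → day 18); framing (finishes day 11). The latest of these is day 18, so roofing runs day 18 to 18 + 11 = day 29.
Electrical rough-in waits on roofing (finishes day 29), so the earliest it can start is day 29.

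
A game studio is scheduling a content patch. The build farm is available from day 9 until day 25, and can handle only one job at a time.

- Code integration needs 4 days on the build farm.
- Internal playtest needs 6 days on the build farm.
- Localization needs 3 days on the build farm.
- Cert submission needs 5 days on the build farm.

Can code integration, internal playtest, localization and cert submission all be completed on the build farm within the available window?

The build farm window is 25 − 9 = 16 days.
Running back to back, the jobs need 4 + 6 + 3 + 5 = 18 days on the build farm.
Since 18 > 16, they cannot all fit.

No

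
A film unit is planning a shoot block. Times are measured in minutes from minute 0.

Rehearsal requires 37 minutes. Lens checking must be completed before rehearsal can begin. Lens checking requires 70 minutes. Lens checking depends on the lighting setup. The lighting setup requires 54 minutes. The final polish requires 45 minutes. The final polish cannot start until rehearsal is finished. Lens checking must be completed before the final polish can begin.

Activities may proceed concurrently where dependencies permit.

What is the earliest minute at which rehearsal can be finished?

Nothing blocks the lighting setup, so it runs from minute 0 to minute 54.
After the lighting setup (finishes minute 54), lens checking can start at minute 54 and finishes at minute 124.
Rehearsal waits on lens checking (finishes minute 124), so it starts at minute 124 and finishes at 124 + 37 = minute 161.

161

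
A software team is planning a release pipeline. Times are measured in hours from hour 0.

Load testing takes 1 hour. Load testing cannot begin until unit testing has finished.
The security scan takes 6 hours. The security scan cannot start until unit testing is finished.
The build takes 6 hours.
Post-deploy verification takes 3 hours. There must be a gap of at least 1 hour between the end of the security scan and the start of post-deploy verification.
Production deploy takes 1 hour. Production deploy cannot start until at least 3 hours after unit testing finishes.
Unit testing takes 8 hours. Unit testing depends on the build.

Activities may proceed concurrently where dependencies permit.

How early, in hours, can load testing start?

The build has no prerequisites, so it starts at hour 0 and finishes at hour 6.
Unit testing cannot begin until the build (finishes hour 6). It runs from hour 6 to 6 + 8 = hour 14.
Load testing waits on unit testing (finishes hour 14), so the earliest it can start is hour 14.

14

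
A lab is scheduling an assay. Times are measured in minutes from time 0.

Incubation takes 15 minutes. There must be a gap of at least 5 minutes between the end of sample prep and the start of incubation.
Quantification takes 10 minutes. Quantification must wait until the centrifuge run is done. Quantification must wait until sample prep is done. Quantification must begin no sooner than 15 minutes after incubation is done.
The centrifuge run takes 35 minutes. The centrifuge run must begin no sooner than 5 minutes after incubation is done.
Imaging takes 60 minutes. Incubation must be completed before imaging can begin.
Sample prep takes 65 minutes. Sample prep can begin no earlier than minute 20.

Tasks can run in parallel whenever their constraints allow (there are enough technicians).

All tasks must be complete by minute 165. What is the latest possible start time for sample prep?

Nothing follows quantification; the deadline of minute 165 is its only limit. It must start by 165 − 10 = minute 155.
The centrifuge run has to be done before quantification (must start by minute 155). That means finishing by minute 155, i.e. starting by 155 − 35 = minute 120.
Imaging has no dependents, so it just needs to finish by minute 165. Starting by 165 − 60 = minute 105 achieves that.
Incubation feeds the centrifuge run (must start by minute 120, minus 5-minute gap → minute 115); imaging (must start by minute 105); quantification (must start by minute 155, minus 15-minute gap → minute 140). Taking the minimum, incubation must finish by minute 105 and start by 105 − 15 = minute 90.
Sample prep feeds incubation (must start by minute 90, minus 5-minute gap → minute 85); quantification (must start by minute 155). Taking the minimum, sample prep must finish by minute 85 and start by 85 − 65 = minute 20.

20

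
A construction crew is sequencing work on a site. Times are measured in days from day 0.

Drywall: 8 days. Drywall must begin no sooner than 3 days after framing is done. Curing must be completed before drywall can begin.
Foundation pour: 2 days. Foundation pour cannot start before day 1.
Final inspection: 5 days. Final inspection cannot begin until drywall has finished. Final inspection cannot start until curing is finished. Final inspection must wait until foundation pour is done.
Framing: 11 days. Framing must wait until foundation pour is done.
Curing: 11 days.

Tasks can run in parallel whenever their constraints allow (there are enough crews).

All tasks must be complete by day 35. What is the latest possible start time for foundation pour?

6

To finish by day 35, final inspection (duration 5) must start no later than day 30.
Drywall has to be done before final inspection (must start by day 30). That means finishing by day 30, i.e. starting by 30 − 8 = day 22.
Framing must finish before drywall (must start by day 22, minus 3-day gap → day 19). With an 11-day duration, framing must start by 19 − 11 = day 8.
For foundation pour: framing (must start by day 8); final inspection (must start by day 30). The most restrictive is day 8; with a 2-day duration, foundation pour must start by day 6.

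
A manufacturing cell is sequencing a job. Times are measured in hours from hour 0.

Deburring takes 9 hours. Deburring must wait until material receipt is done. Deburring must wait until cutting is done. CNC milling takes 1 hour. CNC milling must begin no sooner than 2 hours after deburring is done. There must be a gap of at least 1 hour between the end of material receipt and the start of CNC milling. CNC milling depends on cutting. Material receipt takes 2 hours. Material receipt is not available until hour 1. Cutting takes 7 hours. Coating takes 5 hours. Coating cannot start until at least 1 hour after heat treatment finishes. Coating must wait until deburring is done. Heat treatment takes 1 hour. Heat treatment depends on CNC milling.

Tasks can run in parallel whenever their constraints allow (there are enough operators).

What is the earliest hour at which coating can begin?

21

Nothing blocks cutting, so it runs from hour 0 to hour 7.
Material receipt waits on its own release at hour 1, so it starts at hour 1 and finishes at 1 + 2 = hour 3.
Deburring cannot start until material receipt (finishes hour 3); cutting (finishes hour 7). The controlling bound is hour 7, so deburring finishes at 7 + 9 = hour 16.
CNC milling has to wait for deburring (finishes hour 16, plus 2-hour gap → hour 18); material receipt (finishes hour 3, plus 1-hour gap → hour 4); cutting (finishes hour 7). The latest of these is hour 18, so CNC milling runs hour 18 to 18 + 1 = hour 19.
After CNC milling (finishes hour 19), heat treatment can start at hour 19 and finishes at hour 20.
Coating waits on heat treatment (finishes hour 20, plus 1-hour gap → hour 21); deburring (finishes hour 16). The latest of these is hour 21, which is the earliest coating can start.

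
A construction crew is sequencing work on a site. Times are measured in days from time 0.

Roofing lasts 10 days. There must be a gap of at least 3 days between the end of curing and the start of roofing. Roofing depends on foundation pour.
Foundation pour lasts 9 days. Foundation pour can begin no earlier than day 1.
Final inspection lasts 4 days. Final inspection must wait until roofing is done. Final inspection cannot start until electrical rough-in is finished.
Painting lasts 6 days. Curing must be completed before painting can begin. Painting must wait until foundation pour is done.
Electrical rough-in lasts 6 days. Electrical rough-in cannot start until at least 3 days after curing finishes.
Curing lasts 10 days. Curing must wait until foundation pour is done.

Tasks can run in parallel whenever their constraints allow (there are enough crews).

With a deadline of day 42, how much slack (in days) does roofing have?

5

Foundation pour waits on its own release at day 1, so it starts at day 1 and finishes at 1 + 9 = day 10.
Curing waits on foundation pour (finishes day 10), so it starts at day 10 and finishes at 10 + 10 = day 20.
Roofing has to wait for curing (finishes day 20, plus 3-day gap → day 23); foundation pour (finishes day 10). The latest of these is day 23, so roofing runs day 23 to 23 + 10 = day 33.

Working backward from the deadline:
To finish by day 42, final inspection (duration 4) must start no later than day 38.
Roofing must finish before final inspection (must start by day 38). With a 10-day duration, roofing must start by 38 − 10 = day 28.
So roofing can start as early as day 23 and as late as day 28, giving 28 − 23 = 5 days of slack.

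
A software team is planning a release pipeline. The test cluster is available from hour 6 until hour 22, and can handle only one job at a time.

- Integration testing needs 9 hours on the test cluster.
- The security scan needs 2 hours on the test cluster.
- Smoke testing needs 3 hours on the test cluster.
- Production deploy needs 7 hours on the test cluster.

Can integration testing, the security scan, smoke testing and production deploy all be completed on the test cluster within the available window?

No

The test cluster window is 22 − 6 = 16 hours.
Running back to back, the jobs need 9 + 2 + 3 + 7 = 21 hours on the test cluster.
Since 21 > 16, they cannot all fit.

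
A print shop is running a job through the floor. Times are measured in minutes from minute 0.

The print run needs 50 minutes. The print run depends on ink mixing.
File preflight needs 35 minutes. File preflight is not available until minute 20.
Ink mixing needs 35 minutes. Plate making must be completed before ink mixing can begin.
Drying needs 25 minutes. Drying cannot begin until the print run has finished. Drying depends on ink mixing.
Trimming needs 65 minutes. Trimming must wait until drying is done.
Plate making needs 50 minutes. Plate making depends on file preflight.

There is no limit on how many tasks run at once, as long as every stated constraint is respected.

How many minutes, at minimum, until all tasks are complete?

280

After its own release at minute 20, file preflight can start at minute 20 and finishes at minute 55.
After file preflight (finishes minute 55), plate making can start at minute 55 and finishes at minute 105.
Ink mixing waits on plate making (finishes minute 105), so it starts at minute 105 and finishes at 105 + 35 = minute 140.
After ink mixing (finishes minute 140), the print run can start at minute 140 and finishes at minute 190.
Drying cannot start until the print run (finishes minute 190); ink mixing (finishes minute 140). The controlling bound is minute 190, so drying finishes at 190 + 25 = minute 215.
After drying (finishes minute 215), trimming can start at minute 215 and finishes at minute 280.
All tasks are finished once the last one completes. Finish times: File preflight at 55, Plate making at 105, Ink mixing at 140, The print run at 190, Drying at 215, Trimming at 280. The latest is minute 280.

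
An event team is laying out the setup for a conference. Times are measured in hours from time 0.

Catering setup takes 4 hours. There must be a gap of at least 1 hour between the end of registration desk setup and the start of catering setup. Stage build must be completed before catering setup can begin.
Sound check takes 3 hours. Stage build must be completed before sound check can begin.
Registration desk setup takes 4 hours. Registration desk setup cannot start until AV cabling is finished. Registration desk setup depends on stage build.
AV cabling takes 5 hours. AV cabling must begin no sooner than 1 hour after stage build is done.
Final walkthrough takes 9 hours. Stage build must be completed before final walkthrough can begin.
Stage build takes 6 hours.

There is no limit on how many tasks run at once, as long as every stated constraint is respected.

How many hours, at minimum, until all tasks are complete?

Stage build has no prerequisites, so it starts at hour 0 and finishes at hour 6.
After stage build (finishes hour 6), final walkthrough can start at hour 6 and finishes at hour 15.
Sound check waits on stage build (finishes hour 6), so it starts at hour 6 and finishes at 6 + 3 = hour 9.
After stage build (finishes hour 6, plus 1-hour gap → hour 7), AV cabling can start at hour 7 and finishes at hour 12.
Registration desk setup has to wait for AV cabling (finishes hour 12); stage build (finishes hour 6). The latest of these is hour 12, so registration desk setup runs hour 12 to 12 + 4 = hour 16.
Catering setup cannot start until registration desk setup (finishes hour 16, plus 1-hour gap → hour 17); stage build (finishes hour 6). The controlling bound is hour 17, so catering setup finishes at 17 + 4 = hour 21.
All tasks are finished once the last one completes. Finish times: Stage build at 6, AV cabling at 12, Registration desk setup at 16, Catering setup at 21, Sound check at 9, Final walkthrough at 15. The latest is hour 21.

21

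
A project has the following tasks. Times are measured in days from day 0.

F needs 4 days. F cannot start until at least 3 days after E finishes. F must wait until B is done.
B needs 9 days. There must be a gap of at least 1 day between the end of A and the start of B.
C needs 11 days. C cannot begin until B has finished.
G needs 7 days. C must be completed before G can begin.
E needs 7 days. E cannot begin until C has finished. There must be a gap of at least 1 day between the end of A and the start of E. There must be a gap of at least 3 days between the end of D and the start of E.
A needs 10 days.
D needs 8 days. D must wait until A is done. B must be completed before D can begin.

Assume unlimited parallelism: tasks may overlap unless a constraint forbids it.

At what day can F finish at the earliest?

45

A has no prerequisites, so it starts at day 0 and finishes at day 10.
B cannot begin until A (finishes day 10, plus 1-day gap → day 11). It runs from day 11 to 11 + 9 = day 20.
D needs all of A (finishes day 10); B (finishes day 20). That puts its earliest start at day 20; it finishes at 20 + 8 = day 28.
C cannot begin until B (finishes day 20). It runs from day 20 to 20 + 11 = day 31.
E needs all of C (finishes day 31); A (finishes day 10, plus 1-day gap → day 11); D (finishes day 28, plus 3-day gap → day 31). That puts its earliest start at day 31; it finishes at 31 + 7 = day 38.
F cannot start until E (finishes day 38, plus 3-day gap → day 41); B (finishes day 20). The controlling bound is day 41, so F finishes at 41 + 4 = day 45.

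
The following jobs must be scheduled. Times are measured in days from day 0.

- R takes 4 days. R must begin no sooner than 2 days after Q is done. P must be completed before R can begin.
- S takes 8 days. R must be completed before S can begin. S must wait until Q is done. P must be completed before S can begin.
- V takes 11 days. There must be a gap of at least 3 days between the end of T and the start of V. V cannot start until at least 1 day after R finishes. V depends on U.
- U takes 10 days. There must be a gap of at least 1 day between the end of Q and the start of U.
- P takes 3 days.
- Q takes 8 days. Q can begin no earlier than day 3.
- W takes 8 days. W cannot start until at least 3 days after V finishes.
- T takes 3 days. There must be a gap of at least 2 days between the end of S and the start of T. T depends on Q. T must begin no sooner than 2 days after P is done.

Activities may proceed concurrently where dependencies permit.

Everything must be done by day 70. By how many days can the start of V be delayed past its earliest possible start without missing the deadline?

Q waits on its own release at day 3, so it starts at day 3 and finishes at 3 + 8 = day 11.
U waits on Q (finishes day 11, plus 1-day gap → day 12), so it starts at day 12 and finishes at 12 + 10 = day 22.
P has no prerequisites, so it starts at day 0 and finishes at day 3.
For R: Q (finishes day 11, plus 2-day gap → day 13); P (finishes day 3). Taking the maximum gives a start of day 13, and it finishes at 13 + 4 = day 17.
S needs all of R (finishes day 17); Q (finishes day 11); P (finishes day 3). That puts its earliest start at day 17; it finishes at 17 + 8 = day 25.
For T: S (finishes day 25, plus 2-day gap → day 27); Q (finishes day 11); P (finishes day 3, plus 2-day gap → day 5). Taking the maximum gives a start of day 27, and it finishes at 27 + 3 = day 30.
V needs all of T (finishes day 30, plus 3-day gap → day 33); R (finishes day 17, plus 1-day gap → day 18); U (finishes day 22). That puts its earliest start at day 33; it finishes at 33 + 11 = day 44.

Working backward from the deadline:
W has no dependents, so it just needs to finish by day 70. Starting by 70 − 8 = day 62 achieves that.
Since W (must start by day 62, minus 3-day gap → day 59) depends on it, V must finish by day 59. Backing off its 11-day duration gives a latest start of day 48.
So V can start as early as day 33 and as late as day 48, giving 48 − 33 = 15 days of slack.

15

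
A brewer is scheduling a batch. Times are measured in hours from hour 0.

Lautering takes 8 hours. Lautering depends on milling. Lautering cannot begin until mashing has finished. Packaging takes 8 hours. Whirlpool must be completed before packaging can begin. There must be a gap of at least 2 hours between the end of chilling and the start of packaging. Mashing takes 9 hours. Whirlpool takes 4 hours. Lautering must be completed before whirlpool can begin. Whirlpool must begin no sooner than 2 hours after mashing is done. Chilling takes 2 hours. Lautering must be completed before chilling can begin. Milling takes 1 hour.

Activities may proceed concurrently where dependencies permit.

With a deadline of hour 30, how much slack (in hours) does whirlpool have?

Nothing blocks mashing, so it runs from hour 0 to hour 9.
Milling has no prerequisites, so it starts at hour 0 and finishes at hour 1.
Lautering cannot start until milling (finishes hour 1); mashing (finishes hour 9). The controlling bound is hour 9, so lautering finishes at 9 + 8 = hour 17.
For whirlpool: lautering (finishes hour 17); mashing (finishes hour 9, plus 2-hour gap → hour 11). Taking the maximum gives a start of hour 17, and it finishes at 17 + 4 = hour 21.

Working backward from the deadline:
Packaging must finish by hour 30; it takes 8 hours, so it must start by 30 − 8 = hour 22.
Whirlpool feeds into packaging (must start by hour 22); so whirlpool must finish by hour 22 and therefore start by hour 18.
So whirlpool can start as early as hour 17 and as late as hour 18, giving 18 − 17 = 1 hour of slack.

1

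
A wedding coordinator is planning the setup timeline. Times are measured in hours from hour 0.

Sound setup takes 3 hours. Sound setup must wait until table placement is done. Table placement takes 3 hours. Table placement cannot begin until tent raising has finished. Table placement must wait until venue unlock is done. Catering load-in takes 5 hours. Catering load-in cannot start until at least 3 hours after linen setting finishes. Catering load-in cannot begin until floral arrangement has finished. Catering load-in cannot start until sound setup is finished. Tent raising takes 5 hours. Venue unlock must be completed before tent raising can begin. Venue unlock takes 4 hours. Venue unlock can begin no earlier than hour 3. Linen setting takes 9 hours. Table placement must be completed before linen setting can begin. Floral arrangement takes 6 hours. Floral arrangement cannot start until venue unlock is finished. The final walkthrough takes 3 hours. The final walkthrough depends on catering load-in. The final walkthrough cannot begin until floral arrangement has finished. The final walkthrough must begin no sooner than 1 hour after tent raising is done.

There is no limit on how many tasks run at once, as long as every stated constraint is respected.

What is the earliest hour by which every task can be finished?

Venue unlock cannot begin until its own release at hour 3. It runs from hour 3 to 3 + 4 = hour 7.
Floral arrangement cannot begin until venue unlock (finishes hour 7). It runs from hour 7 to 7 + 6 = hour 13.
Tent raising cannot begin until venue unlock (finishes hour 7). It runs from hour 7 to 7 + 5 = hour 12.
Table placement needs all of tent raising (finishes hour 12); venue unlock (finishes hour 7). That puts its earliest start at hour 12; it finishes at 12 + 3 = hour 15.
Sound setup cannot begin until table placement (finishes hour 15). It runs from hour 15 to 15 + 3 = hour 18.
After table placement (finishes hour 15), linen setting can start at hour 15 and finishes at hour 24.
For catering load-in: linen setting (finishes hour 24, plus 3-hour gap → hour 27); floral arrangement (finishes hour 13); sound setup (finishes hour 18). Taking the maximum gives a start of hour 27, and it finishes at 27 + 5 = hour 32.
The final walkthrough needs all of catering load-in (finishes hour 32); floral arrangement (finishes hour 13); tent raising (finishes hour 12, plus 1-hour gap → hour 13). That puts its earliest start at hour 32; it finishes at 32 + 3 = hour 35.
All tasks are finished once the last one completes. Finish times: Venue unlock at 7, Tent raising at 12, Table placement at 15, Linen setting at 24, Floral arrangement at 13, Sound setup at 18, Catering load-in at 32, The final walkthrough at 35. The latest is hour 35.

35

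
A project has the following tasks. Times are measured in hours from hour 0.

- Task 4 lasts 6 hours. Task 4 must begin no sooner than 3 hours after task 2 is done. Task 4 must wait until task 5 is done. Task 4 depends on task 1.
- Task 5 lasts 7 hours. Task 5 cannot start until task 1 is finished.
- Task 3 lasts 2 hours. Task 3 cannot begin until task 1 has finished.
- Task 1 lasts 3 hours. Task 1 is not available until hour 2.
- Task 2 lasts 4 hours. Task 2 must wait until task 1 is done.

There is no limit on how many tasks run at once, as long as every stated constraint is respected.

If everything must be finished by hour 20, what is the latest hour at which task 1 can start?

4

Nothing follows task 4; the deadline of hour 20 is its only limit. It must start by 20 − 6 = hour 14.
Task 2 feeds into task 4 (must start by hour 14, minus 3-hour gap → hour 11); so task 2 must finish by hour 11 and therefore start by hour 7.
Nothing follows task 3; the deadline of hour 20 is its only limit. It must start by 20 − 2 = hour 18.
Since task 4 (must start by hour 14) depends on it, task 5 must finish by hour 14. Backing off its 7-hour duration gives a latest start of hour 7.
Task 1 must finish in time for task 2 (must start by hour 7); task 3 (must start by hour 18); task 4 (must start by hour 14); task 5 (must start by hour 7). The tightest is hour 7, so task 1 must start by 7 − 3 = hour 4.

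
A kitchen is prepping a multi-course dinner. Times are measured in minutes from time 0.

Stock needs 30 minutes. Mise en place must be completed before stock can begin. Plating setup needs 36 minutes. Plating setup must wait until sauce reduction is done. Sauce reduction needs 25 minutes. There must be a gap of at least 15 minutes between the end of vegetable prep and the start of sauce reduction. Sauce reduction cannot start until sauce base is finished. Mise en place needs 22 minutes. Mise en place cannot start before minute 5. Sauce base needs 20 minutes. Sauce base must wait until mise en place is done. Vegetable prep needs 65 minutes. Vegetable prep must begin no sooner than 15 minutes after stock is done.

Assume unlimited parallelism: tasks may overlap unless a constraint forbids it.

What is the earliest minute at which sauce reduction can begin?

152

Mise en place waits on its own release at minute 5, so it starts at minute 5 and finishes at 5 + 22 = minute 27.
Sauce base waits on mise en place (finishes minute 27), so it starts at minute 27 and finishes at 27 + 20 = minute 47.
Stock cannot begin until mise en place (finishes minute 27). It runs from minute 27 to 27 + 30 = minute 57.
Vegetable prep cannot begin until stock (finishes minute 57, plus 15-minute gap → minute 72). It runs from minute 72 to 72 + 65 = minute 137.
Sauce reduction waits on vegetable prep (finishes minute 137, plus 15-minute gap → minute 152); sauce base (finishes minute 47). The latest of these is minute 152, which is the earliest sauce reduction can start.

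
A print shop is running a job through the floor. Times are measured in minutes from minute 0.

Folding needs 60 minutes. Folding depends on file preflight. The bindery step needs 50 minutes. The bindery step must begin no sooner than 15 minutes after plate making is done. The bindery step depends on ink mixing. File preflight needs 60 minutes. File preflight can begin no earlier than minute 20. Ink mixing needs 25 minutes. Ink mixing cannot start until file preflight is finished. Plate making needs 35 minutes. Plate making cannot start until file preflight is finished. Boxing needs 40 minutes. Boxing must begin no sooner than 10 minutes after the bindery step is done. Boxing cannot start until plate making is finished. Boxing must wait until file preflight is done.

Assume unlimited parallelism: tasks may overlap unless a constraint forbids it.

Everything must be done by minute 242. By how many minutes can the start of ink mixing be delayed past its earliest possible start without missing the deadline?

37

File preflight waits on its own release at minute 20, so it starts at minute 20 and finishes at 20 + 60 = minute 80.
Ink mixing cannot begin until file preflight (finishes minute 80). It runs from minute 80 to 80 + 25 = minute 105.

Working backward from the deadline:
Nothing follows boxing; the deadline of minute 242 is its only limit. It must start by 242 − 40 = minute 202.
The bindery step has to be done before boxing (must start by minute 202, minus 10-minute gap → minute 192). That means finishing by minute 192, i.e. starting by 192 − 50 = minute 142.
Ink mixing has to be done before the bindery step (must start by minute 142). That means finishing by minute 142, i.e. starting by 142 − 25 = minute 117.
So ink mixing can start as early as minute 80 and as late as minute 117, giving 117 − 80 = 37 minutes of slack.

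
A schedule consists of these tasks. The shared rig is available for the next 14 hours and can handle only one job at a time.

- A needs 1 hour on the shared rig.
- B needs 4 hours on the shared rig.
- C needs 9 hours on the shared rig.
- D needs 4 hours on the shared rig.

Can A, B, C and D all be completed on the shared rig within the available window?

No

Running back to back, the jobs need 1 + 4 + 9 + 4 = 18 hours on the shared rig.
Since 18 > 14, they cannot all fit.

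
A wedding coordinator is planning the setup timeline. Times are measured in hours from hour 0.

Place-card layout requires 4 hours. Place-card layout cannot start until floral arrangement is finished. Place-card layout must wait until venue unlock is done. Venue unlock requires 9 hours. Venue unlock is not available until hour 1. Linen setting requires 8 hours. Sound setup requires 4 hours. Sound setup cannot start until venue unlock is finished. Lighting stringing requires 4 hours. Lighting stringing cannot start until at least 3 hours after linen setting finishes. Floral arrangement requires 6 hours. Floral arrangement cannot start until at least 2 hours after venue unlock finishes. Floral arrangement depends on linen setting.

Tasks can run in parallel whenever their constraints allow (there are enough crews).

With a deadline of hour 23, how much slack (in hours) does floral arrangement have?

Linen setting can start immediately at hour 0; it finishes at hour 8.
After its own release at hour 1, venue unlock can start at hour 1 and finishes at hour 10.
Floral arrangement cannot start until venue unlock (finishes hour 10, plus 2-hour gap → hour 12); linen setting (finishes hour 8). The controlling bound is hour 12, so floral arrangement finishes at 12 + 6 = hour 18.

Working backward from the deadline:
To finish by hour 23, place-card layout (duration 4) must start no later than hour 19.
Floral arrangement has to be done before place-card layout (must start by hour 19). That means finishing by hour 19, i.e. starting by 19 − 6 = hour 13.
So floral arrangement can start as early as hour 12 and as late as hour 13, giving 13 − 12 = 1 hour of slack.

1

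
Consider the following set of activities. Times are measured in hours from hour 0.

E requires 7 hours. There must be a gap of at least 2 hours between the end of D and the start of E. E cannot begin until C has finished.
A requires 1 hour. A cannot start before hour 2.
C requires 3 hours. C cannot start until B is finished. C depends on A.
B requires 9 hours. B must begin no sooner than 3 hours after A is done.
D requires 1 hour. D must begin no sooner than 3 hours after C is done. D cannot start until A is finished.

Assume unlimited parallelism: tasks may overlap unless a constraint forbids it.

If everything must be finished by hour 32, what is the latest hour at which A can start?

E has no dependents, so it just needs to finish by hour 32. Starting by 32 − 7 = hour 25 achieves that.
Since E (must start by hour 25, minus 2-hour gap → hour 23) depends on it, D must finish by hour 23. Backing off its 1-hour duration gives a latest start of hour 22.
C has several dependents: D (must start by hour 22, minus 3-hour gap → hour 19); E (must start by hour 25). The earliest of those limits is hour 19, so C must start by 19 − 3 = hour 16.
Since C (must start by hour 16) depends on it, B must finish by hour 16. Backing off its 9-hour duration gives a latest start of hour 7.
A has several dependents: B (must start by hour 7, minus 3-hour gap → hour 4); C (must start by hour 16); D (must start by hour 22). The earliest of those limits is hour 4, so A must start by 4 − 1 = hour 3.

3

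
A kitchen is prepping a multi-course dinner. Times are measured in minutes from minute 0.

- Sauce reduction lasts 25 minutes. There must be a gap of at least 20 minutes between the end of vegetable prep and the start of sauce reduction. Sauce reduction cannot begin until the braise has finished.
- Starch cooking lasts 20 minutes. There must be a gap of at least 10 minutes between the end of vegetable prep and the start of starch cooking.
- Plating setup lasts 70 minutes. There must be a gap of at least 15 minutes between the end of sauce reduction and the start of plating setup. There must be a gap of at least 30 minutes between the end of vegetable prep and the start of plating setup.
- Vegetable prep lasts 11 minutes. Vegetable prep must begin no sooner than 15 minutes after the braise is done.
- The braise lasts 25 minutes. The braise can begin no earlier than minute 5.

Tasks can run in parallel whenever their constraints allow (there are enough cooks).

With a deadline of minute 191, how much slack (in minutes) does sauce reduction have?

5

The braise waits on its own release at minute 5, so it starts at minute 5 and finishes at 5 + 25 = minute 30.
Vegetable prep cannot begin until the braise (finishes minute 30, plus 15-minute gap → minute 45). It runs from minute 45 to 45 + 11 = minute 56.
Sauce reduction needs all of vegetable prep (finishes minute 56, plus 20-minute gap → minute 76); the braise (finishes minute 30). That puts its earliest start at minute 76; it finishes at 76 + 25 = minute 101.

Working backward from the deadline:
Plating setup has no dependents, so it just needs to finish by minute 191. Starting by 191 − 70 = minute 121 achieves that.
Since plating setup (must start by minute 121, minus 15-minute gap → minute 106) depends on it, sauce reduction must finish by minute 106. Backing off its 25-minute duration gives a latest start of minute 81.
So sauce reduction can start as early as minute 76 and as late as minute 81, giving 81 − 76 = 5 minutes of slack.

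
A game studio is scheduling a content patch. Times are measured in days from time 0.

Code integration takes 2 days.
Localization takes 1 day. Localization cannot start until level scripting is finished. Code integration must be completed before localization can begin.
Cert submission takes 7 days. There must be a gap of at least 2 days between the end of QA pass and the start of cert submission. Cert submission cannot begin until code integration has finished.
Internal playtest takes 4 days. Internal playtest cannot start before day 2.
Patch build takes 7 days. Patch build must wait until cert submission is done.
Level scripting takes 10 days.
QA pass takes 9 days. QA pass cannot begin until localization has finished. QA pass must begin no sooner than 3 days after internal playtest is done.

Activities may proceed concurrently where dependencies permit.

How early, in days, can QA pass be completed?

Internal playtest cannot begin until its own release at day 2. It runs from day 2 to 2 + 4 = day 6.
Code integration can start immediately at day 0; it finishes at day 2.
Nothing blocks level scripting, so it runs from day 0 to day 10.
Localization needs all of level scripting (finishes day 10); code integration (finishes day 2). That puts its earliest start at day 10; it finishes at 10 + 1 = day 11.
QA pass needs all of localization (finishes day 11); internal playtest (finishes day 6, plus 3-day gap → day 9). That puts its earliest start at day 11; it finishes at 11 + 9 = day 20.

20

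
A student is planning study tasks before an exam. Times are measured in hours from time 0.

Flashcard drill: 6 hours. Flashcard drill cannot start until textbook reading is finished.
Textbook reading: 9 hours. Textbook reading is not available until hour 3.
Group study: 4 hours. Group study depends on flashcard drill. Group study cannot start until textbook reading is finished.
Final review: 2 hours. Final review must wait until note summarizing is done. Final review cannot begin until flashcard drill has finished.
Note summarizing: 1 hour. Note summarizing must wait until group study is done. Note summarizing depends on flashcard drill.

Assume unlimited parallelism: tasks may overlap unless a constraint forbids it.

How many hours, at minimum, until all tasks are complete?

25

After its own release at hour 3, textbook reading can start at hour 3 and finishes at hour 12.
Flashcard drill cannot begin until textbook reading (finishes hour 12). It runs from hour 12 to 12 + 6 = hour 18.
Group study needs all of flashcard drill (finishes hour 18); textbook reading (finishes hour 12). That puts its earliest start at hour 18; it finishes at 18 + 4 = hour 22.
Note summarizing has to wait for group study (finishes hour 22); flashcard drill (finishes hour 18). The latest of these is hour 22, so note summarizing runs hour 22 to 22 + 1 = hour 23.
Final review cannot start until note summarizing (finishes hour 23); flashcard drill (finishes hour 18). The controlling bound is hour 23, so final review finishes at 23 + 2 = hour 25.
All tasks are finished once the last one completes. Finish times: Textbook reading at 12, Flashcard drill at 18, Group study at 22, Note summarizing at 23, Final review at 25. The latest is hour 25.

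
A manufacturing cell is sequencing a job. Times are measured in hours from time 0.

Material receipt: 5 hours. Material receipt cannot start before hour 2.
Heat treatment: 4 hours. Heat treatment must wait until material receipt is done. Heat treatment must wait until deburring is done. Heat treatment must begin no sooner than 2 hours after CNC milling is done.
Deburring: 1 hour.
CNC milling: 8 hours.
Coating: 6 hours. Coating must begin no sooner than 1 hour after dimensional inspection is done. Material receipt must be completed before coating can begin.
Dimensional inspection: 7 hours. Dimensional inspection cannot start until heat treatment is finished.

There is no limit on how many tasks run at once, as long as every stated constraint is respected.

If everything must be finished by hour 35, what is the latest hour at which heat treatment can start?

17

To finish by hour 35, coating (duration 6) must start no later than hour 29.
Dimensional inspection has to be done before coating (must start by hour 29, minus 1-hour gap → hour 28). That means finishing by hour 28, i.e. starting by 28 − 7 = hour 21.
Heat treatment must finish before dimensional inspection (must start by hour 21). With a 4-hour duration, heat treatment must start by 21 − 4 = hour 17.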